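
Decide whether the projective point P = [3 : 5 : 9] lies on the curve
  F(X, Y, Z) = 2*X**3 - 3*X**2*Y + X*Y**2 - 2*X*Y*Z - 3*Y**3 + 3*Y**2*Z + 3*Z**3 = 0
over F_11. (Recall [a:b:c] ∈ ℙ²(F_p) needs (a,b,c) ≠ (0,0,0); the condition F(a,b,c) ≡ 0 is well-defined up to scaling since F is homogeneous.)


F(3,5,9) ≡ 0 (mod 11); P is on the curve.

Evaluate F(3, 5, 9) term-by-term (mod 11).
  2*X**3 ↦ 2·27·1·1 = 54
  -3*X**2*Y ↦ -3·9·5·1 = -135
  X*Y**2 ↦ 1·3·25·1 = 75
  -2*X*Y*Z ↦ -2·3·5·9 = -270
  -3*Y**3 ↦ -3·1·125·1 = -375
  3*Y**2*Z ↦ 3·1·25·9 = 675
  3*Z**3 ↦ 3·1·1·729 = 2187
Sum: F(3, 5, 9) = (54) + (-135) + (75) + (-270) + (-375) + (675) + (2187) = 2211.
Reducing mod 11: 2211 ≡ 0 (mod 11).
Since F(a, b, c) ≡ 0 (mod 11), P lies on the curve.


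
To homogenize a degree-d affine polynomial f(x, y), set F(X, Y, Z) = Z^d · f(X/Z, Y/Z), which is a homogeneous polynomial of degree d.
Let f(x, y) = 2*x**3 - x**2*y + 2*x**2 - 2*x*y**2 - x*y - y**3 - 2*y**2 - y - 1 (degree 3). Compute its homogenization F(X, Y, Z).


F(X, Y, Z) = 2*X**3 - X**2*Y + 2*X**2*Z - 2*X*Y**2 - X*Y*Z - Y**3 - 2*Y**2*Z - Y*Z**2 - Z**3

deg(f) = 3.
Substitute x = X/Z, y = Y/Z into f, then multiply by Z^3.
  monomial 2·x^3·y^0 ↦ 2·X^3·Y^0·Z^0.
  monomial -1·x^2·y^1 ↦ -1·X^2·Y^1·Z^0.
  monomial 2·x^2·y^0 ↦ 2·X^2·Y^0·Z^1.
  monomial -2·x^1·y^2 ↦ -2·X^1·Y^2·Z^0.
  monomial -1·x^1·y^1 ↦ -1·X^1·Y^1·Z^1.
  monomial -1·x^0·y^3 ↦ -1·X^0·Y^3·Z^0.
  monomial -2·x^0·y^2 ↦ -2·X^0·Y^2·Z^1.
  monomial -1·x^0·y^1 ↦ -1·X^0·Y^1·Z^2.
  monomial -1·x^0·y^0 ↦ -1·X^0·Y^0·Z^3.
Collecting: F(X, Y, Z) = 2*X**3 - X**2*Y + 2*X**2*Z - 2*X*Y**2 - X*Y*Z - Y**3 - 2*Y**2*Z - Y*Z**2 - Z**3.


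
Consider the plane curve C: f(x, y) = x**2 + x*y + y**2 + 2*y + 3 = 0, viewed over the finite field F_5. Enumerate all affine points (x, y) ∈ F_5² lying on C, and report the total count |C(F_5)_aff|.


Affine F_5-points: {(4, 2)}; count = 1.

For each of the 25 pairs (x, y) ∈ F_5², evaluate f(x, y) mod 5. Record the zeros.
  x = 0: [0↦3, 1↦1, 2↦1, 3↦3, 4↦2]  zeros at y ∈ ∅
  x = 1: [0↦4, 1↦3, 2↦4, 3↦2, 4↦2]  zeros at y ∈ ∅
  x = 2: [0↦2, 1↦2, 2↦4, 3↦3, 4↦4]  zeros at y ∈ ∅
  x = 3: [0↦2, 1↦3, 2↦1, 3↦1, 4↦3]  zeros at y ∈ ∅
  x = 4: [0↦4, 1↦1, 2↦0, 3↦1, 4↦4]  zeros at y ∈ {2}
Collecting zeros: affine points = {(4, 2)}.
Total count |C(F_5)_aff| = 1.


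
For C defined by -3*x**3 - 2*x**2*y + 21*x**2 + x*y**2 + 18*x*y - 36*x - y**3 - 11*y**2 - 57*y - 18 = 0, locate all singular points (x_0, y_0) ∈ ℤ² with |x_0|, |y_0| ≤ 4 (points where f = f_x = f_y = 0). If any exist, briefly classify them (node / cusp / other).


Singular points: {(3, -3)}; classification: cusp.

Compute partial derivatives:
  f_x = -9*x**2 - 4*x*y + 42*x + y**2 + 18*y - 36.
  f_y = -2*x**2 + 2*x*y + 18*x - 3*y**2 - 22*y - 57.
Scan x_0 ∈ {−4, ..., 4}. For each x_0, f_y(x_0, y) is a polynomial in y; find its integer roots y ∈ {−4, ..., 4}, then test f_x and f at those candidates.
  x = -4: f_y(-4, y) = -3*y**2 - 30*y - 161; no integer root y with |y| ≤ 4.
  x = -3: f_y(-3, y) = -3*y**2 - 28*y - 129; no integer root y with |y| ≤ 4.
  x = -2: f_y(-2, y) = -3*y**2 - 26*y - 101; no integer root y with |y| ≤ 4.
  x = -1: f_y(-1, y) = -3*y**2 - 24*y - 77; no integer root y with |y| ≤ 4.
  x = 0: f_y(0, y) = -3*y**2 - 22*y - 57; no integer root y with |y| ≤ 4.
  x = 1: f_y(1, y) = -3*y**2 - 20*y - 41; no integer root y with |y| ≤ 4.
  x = 2: f_y(2, y) = -3*y**2 - 18*y - 29; no integer root y with |y| ≤ 4.
  x = 3: f_y(3, y) = -3*y**2 - 16*y - 21; vanishes at y ∈ {-3}. (3, -3): f_x = 0, f = 0 — SINGULAR.
  x = 4: f_y(4, y) = -3*y**2 - 14*y - 17; no integer root y with |y| ≤ 4.
Only singular point on the grid: (3, -3).
Classify: substitute x = 3 + u, y = -3 + v and expand: f = -3*u**3 - 2*u**2*v + u*v**2 - v**3 + v**2.
No constant or linear terms (consistent with a singular point). Quadratic part: v**2. Cubic part: -3*u**3 - 2*u**2*v + u*v**2 - v**3.
The quadratic part v**2 is a perfect square, so there is a single (double) tangent line v = 0, i.e. y = -3. Restricting the cubic part to that line (v = 0) leaves -3*u**3 ≠ 0, so f is not divisible by v and the branch is v² ≈ 3*u**3 to lowest order — this is a cusp.
Classification: cusp.


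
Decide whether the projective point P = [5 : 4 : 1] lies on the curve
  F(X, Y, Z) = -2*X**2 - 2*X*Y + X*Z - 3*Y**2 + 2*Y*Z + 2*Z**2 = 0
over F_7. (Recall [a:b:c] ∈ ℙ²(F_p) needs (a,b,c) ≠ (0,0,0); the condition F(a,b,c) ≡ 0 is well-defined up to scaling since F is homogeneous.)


F(5,4,1) ≡ 3 (mod 7); P is NOT on the curve.

Evaluate F(5, 4, 1) term-by-term (mod 7).
  -2*X**2 ↦ -2·25·1·1 = -50
  -2*X*Y ↦ -2·5·4·1 = -40
  X*Z ↦ 1·5·1·1 = 5
  -3*Y**2 ↦ -3·1·16·1 = -48
  2*Y*Z ↦ 2·1·4·1 = 8
  2*Z**2 ↦ 2·1·1·1 = 2
Sum: F(5, 4, 1) = (-50) + (-40) + (5) + (-48) + (8) + (2) = -123.
Reducing mod 7: -123 ≡ 3 (mod 7).
Since F(a, b, c) ≡ 3 ≠ 0 (mod 7), P does NOT lie on the curve.


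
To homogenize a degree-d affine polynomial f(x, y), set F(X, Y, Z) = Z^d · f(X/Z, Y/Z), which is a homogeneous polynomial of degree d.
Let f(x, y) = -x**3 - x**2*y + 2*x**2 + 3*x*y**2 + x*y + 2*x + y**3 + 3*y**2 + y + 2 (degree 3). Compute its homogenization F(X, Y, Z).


F(X, Y, Z) = -X**3 - X**2*Y + 2*X**2*Z + 3*X*Y**2 + X*Y*Z + 2*X*Z**2 + Y**3 + 3*Y**2*Z + Y*Z**2 + 2*Z**3

deg(f) = 3.
Substitute x = X/Z, y = Y/Z into f, then multiply by Z^3.
  monomial -1·x^3·y^0 ↦ -1·X^3·Y^0·Z^0.
  monomial -1·x^2·y^1 ↦ -1·X^2·Y^1·Z^0.
  monomial 2·x^2·y^0 ↦ 2·X^2·Y^0·Z^1.
  monomial 3·x^1·y^2 ↦ 3·X^1·Y^2·Z^0.
  monomial 1·x^1·y^1 ↦ 1·X^1·Y^1·Z^1.
  monomial 2·x^1·y^0 ↦ 2·X^1·Y^0·Z^2.
  monomial 1·x^0·y^3 ↦ 1·X^0·Y^3·Z^0.
  monomial 3·x^0·y^2 ↦ 3·X^0·Y^2·Z^1.
  monomial 1·x^0·y^1 ↦ 1·X^0·Y^1·Z^2.
  monomial 2·x^0·y^0 ↦ 2·X^0·Y^0·Z^3.
Collecting: F(X, Y, Z) = -X**3 - X**2*Y + 2*X**2*Z + 3*X*Y**2 + X*Y*Z + 2*X*Z**2 + Y**3 + 3*Y**2*Z + Y*Z**2 + 2*Z**3.


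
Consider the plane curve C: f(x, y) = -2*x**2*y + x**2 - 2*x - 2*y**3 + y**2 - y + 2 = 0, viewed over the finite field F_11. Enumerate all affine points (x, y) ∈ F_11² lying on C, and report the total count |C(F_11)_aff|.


Affine F_11-points: {(0, 1), (4, 7), (6, 2), (6, 7), (6, 8), (8, 2), (9, 1), (9, 6), (9, 10), (10, 8), (10, 10)}; count = 11.

For each of the 121 pairs (x, y) ∈ F_11², evaluate f(x, y) mod 11. Record the zeros.
  x = 0: [0↦2, 1↦0, 2↦10, 3↦9, 4↦7, 5↦3, 6↦7, 7↦7, 8↦2, 9↦2, 10↦6]  zeros at y ∈ {1}
  x = 1: [0↦1, 1↦8, 2↦5, 3↦2, 4↦9, 5↦3, 6↦5, 7↦3, 8↦7, 9↦5, 10↦7]  zeros at y ∈ ∅
  x = 2: [0↦2, 1↦3, 2↦5, 3↦7, 4↦8, 5↦7, 6↦3, 7↦6, 8↦4, 9↦7, 10↦3]  zeros at y ∈ ∅
  x = 3: [0↦5, 1↦7, 2↦10, 3↦2, 4↦4, 5↦4, 6↦1, 7↦5, 8↦4, 9↦8, 10↦5]  zeros at y ∈ ∅
  x = 4: [0↦10, 1↦9, 2↦9, 3↦9, 4↦8, 5↦5, 6↦10, 7↦0, 8↦7, 9↦8, 10↦2]  zeros at y ∈ {7}
  x = 5: [0↦6, 1↦9, 2↦2, 3↦6, 4↦9, 5↦10, 6↦8, 7↦2, 8↦2, 9↦7, 10↦5]  zeros at y ∈ ∅
  x = 6: [0↦4, 1↦7, 2↦0, 3↦4, 4↦7, 5↦8, 6↦6, 7↦0, 8↦0, 9↦5, 10↦3]  zeros at y ∈ {2, 7, 8}
  x = 7: [0↦4, 1↦3, 2↦3, 3↦3, 4↦2, 5↦10, 6↦4, 7↦5, 8↦1, 9↦2, 10↦7]  zeros at y ∈ ∅
  x = 8: [0↦6, 1↦8, 2↦0, 3↦3, 4↦5, 5↦5, 6↦2, 7↦6, 8↦5, 9↦9, 10↦6]  zeros at y ∈ {2}
  x = 9: [0↦10, 1↦0, 2↦2, 3↦4, 4↦5, 5↦4, 6↦0, 7↦3, 8↦1, 9↦4, 10↦0]  zeros at y ∈ {1, 6, 10}
  x = 10: [0↦5, 1↦1, 2↦9, 3↦6, 4↦2, 5↦7, 6↦9, 7↦7, 8↦0, 9↦9, 10↦0]  zeros at y ∈ {8, 10}
Collecting zeros: affine points = {(0, 1), (4, 7), (6, 2), (6, 7), (6, 8), (8, 2), (9, 1), (9, 6), (9, 10), (10, 8), (10, 10)}.
Total count |C(F_11)_aff| = 11.


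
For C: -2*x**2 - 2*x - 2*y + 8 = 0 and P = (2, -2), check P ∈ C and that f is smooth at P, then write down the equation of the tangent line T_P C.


Tangent line at P: -10*x - 2*y + 16 = 0.

Step 1: f(2, -2) = 0, so P lies on C.
Step 2: partial derivatives
  f_x(x, y) = -4*x - 2, f_y(x, y) = -2.
  f_x(P) = -10, f_y(P) = -2 (gradient nonzero, so P is smooth).
Step 3: tangent line at P: -10·(x − 2) + -2·(y − -2) = 0.
Expanding: -10*x - 2*y + 16 = 0.


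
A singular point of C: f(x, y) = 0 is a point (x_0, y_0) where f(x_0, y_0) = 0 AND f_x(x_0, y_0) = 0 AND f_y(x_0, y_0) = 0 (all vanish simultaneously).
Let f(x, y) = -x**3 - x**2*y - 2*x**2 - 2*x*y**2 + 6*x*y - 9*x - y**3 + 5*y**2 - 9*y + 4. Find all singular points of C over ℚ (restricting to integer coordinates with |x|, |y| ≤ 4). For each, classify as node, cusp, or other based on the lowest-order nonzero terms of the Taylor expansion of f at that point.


Singular points: {(-1, 2)}; classification: node.

Compute partial derivatives:
  f_x = -3*x**2 - 2*x*y - 4*x - 2*y**2 + 6*y - 9.
  f_y = -x**2 - 4*x*y + 6*x - 3*y**2 + 10*y - 9.
Scan x_0 ∈ {−4, ..., 4}. For each x_0, f_y(x_0, y) is a polynomial in y; find its integer roots y ∈ {−4, ..., 4}, then test f_x and f at those candidates.
  x = -4: f_y(-4, y) = -3*y**2 + 26*y - 49; no integer root y with |y| ≤ 4.
  x = -3: f_y(-3, y) = -3*y**2 + 22*y - 36; no integer root y with |y| ≤ 4.
  x = -2: f_y(-2, y) = -3*y**2 + 18*y - 25; no integer root y with |y| ≤ 4.
  x = -1: f_y(-1, y) = -3*y**2 + 14*y - 16; vanishes at y ∈ {2}. (-1, 2): f_x = 0, f = 0 — SINGULAR.
  x = 0: f_y(0, y) = -3*y**2 + 10*y - 9; no integer root y with |y| ≤ 4.
  x = 1: f_y(1, y) = -3*y**2 + 6*y - 4; no integer root y with |y| ≤ 4.
  x = 2: f_y(2, y) = -3*y**2 + 2*y - 1; no integer root y with |y| ≤ 4.
  x = 3: f_y(3, y) = -3*y**2 - 2*y; vanishes at y ∈ {0}. (3, 0): f_x = -48 ≠ 0.
  x = 4: f_y(4, y) = -3*y**2 - 6*y - 1; no integer root y with |y| ≤ 4.
Only singular point on the grid: (-1, 2).
Classify: substitute x = -1 + u, y = 2 + v and expand: f = -u**3 - u**2*v - u**2 - 2*u*v**2 - v**3 + v**2.
No constant or linear terms (consistent with a singular point). Quadratic part: -u**2 + v**2. Cubic part: -u**3 - u**2*v - 2*u*v**2 - v**3.
The quadratic part v**2 - u**2 = (v − u)(v + u) splits into two distinct linear factors, so there are two distinct tangent lines y − 2 = ±(x − -1) — this is a node (ordinary double point).
Classification: node.


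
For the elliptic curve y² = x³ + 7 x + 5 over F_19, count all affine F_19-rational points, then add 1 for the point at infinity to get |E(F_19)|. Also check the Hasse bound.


Affine points = {(0, 9), (0, 10), (6, 4), (6, 15), (7, 6), (7, 13), (10, 7), (10, 12), (11, 8), (11, 11), (14, 4), (14, 15), (18, 4), (18, 15)}; affine count = 14; |E(F_19)| = 15.

Discriminant check: Δ ∝ 4a³ + 27b² = 4·7³ + 27·5² = 4·343 + 27·25 ≡ 14 (mod 19). Nonzero ⇒ E is nonsingular.
For each x ∈ F_19, compute rhs = x³ + 7·x + 5 mod 19, then count y ∈ F_19 with y² ≡ rhs.
  x = 0: rhs = 5, matching y values: 9, 10 (2 points).
  x = 1: rhs = 13, matching y values: none (0 points).
  x = 2: rhs = 8, matching y values: none (0 points).
  x = 3: rhs = 15, matching y values: none (0 points).
  x = 4: rhs = 2, matching y values: none (0 points).
  x = 5: rhs = 13, matching y values: none (0 points).
  x = 6: rhs = 16, matching y values: 4, 15 (2 points).
  x = 7: rhs = 17, matching y values: 6, 13 (2 points).
  x = 8: rhs = 3, matching y values: none (0 points).
  x = 9: rhs = 18, matching y values: none (0 points).
  x = 10: rhs = 11, matching y values: 7, 12 (2 points).
  x = 11: rhs = 7, matching y values: 8, 11 (2 points).
  x = 12: rhs = 12, matching y values: none (0 points).
  x = 13: rhs = 13, matching y values: none (0 points).
  x = 14: rhs = 16, matching y values: 4, 15 (2 points).
  x = 15: rhs = 8, matching y values: none (0 points).
  x = 16: rhs = 14, matching y values: none (0 points).
  x = 17: rhs = 2, matching y values: none (0 points).
  x = 18: rhs = 16, matching y values: 4, 15 (2 points).
Total affine count: 14.
Full point count |E(F_19)| = 14 + 1 = 15.
Hasse bound: |15 − (19+1)| = |-5| = 5 ≤ 2√19 ≈ 8.7178 ✓.


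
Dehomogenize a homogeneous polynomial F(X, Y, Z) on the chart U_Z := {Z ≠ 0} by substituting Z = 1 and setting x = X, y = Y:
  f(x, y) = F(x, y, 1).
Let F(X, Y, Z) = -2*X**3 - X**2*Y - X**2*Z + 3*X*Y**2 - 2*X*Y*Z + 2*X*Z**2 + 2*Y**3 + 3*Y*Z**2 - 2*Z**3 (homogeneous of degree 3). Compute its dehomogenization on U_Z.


f(x, y) = -2*x**3 - x**2*y - x**2 + 3*x*y**2 - 2*x*y + 2*x + 2*y**3 + 3*y - 2

On U_Z we set Z = 1. Each monomial c·X^i·Y^j·Z^k in F becomes c·x^i·y^j·1^k = c·x^i·y^j.
Substituting Z = 1: F(X, Y, 1) = -2*x**3 - x**2*y - x**2 + 3*x*y**2 - 2*x*y + 2*x + 2*y**3 + 3*y - 2.
Note: deg(f) ≤ deg(F) = 3; strict inequality happens when F is divisible by Z (lost terms).


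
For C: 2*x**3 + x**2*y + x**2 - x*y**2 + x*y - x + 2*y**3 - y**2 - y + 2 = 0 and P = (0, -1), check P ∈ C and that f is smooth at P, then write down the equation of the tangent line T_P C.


Tangent line at P: -3*x + 7*y + 7 = 0.

Step 1: f(0, -1) = 0, so P lies on C.
Step 2: partial derivatives
  f_x(x, y) = 6*x**2 + 2*x*y + 2*x - y**2 + y - 1, f_y(x, y) = x**2 - 2*x*y + x + 6*y**2 - 2*y - 1.
  f_x(P) = -3, f_y(P) = 7 (gradient nonzero, so P is smooth).
Step 3: tangent line at P: -3·(x − 0) + 7·(y − -1) = 0.
Expanding: -3*x + 7*y + 7 = 0.


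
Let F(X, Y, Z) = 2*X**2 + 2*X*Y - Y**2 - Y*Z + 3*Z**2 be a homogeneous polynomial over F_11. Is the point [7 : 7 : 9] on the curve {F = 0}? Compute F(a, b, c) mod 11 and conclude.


F(7,7,9) ≡ 8 (mod 11); P is NOT on the curve.

Evaluate F(7, 7, 9) term-by-term (mod 11).
  2*X**2 ↦ 2·49·1·1 = 98
  2*X*Y ↦ 2·7·7·1 = 98
  -Y**2 ↦ -1·1·49·1 = -49
  -Y*Z ↦ -1·1·7·9 = -63
  3*Z**2 ↦ 3·1·1·81 = 243
Sum: F(7, 7, 9) = (98) + (98) + (-49) + (-63) + (243) = 327.
Reducing mod 11: 327 ≡ 8 (mod 11).
Since F(a, b, c) ≡ 8 ≠ 0 (mod 11), P does NOT lie on the curve.


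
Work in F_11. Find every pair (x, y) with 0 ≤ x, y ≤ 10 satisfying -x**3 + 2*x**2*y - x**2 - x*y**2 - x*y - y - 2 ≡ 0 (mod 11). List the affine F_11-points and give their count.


Affine F_11-points: {(0, 9), (2, 1), (2, 7), (3, 2), (3, 10), (4, 2), (7, 2), (7, 3), (10, 4), (10, 5)}; count = 10.

For each of the 121 pairs (x, y) ∈ F_11², evaluate f(x, y) mod 11. Record the zeros.
  x = 0: [0↦9, 1↦8, 2↦7, 3↦6, 4↦5, 5↦4, 6↦3, 7↦2, 8↦1, 9↦0, 10↦10]  zeros at y ∈ {9}
  x = 1: [0↦7, 1↦6, 2↦3, 3↦9, 4↦2, 5↦4, 6↦4, 7↦2, 8↦9, 9↦3, 10↦6]  zeros at y ∈ ∅
  x = 2: [0↦8, 1↦0, 2↦10, 3↦5, 4↦7, 5↦5, 6↦10, 7↦0, 8↦8, 9↦1, 10↦1]  zeros at y ∈ {1, 7}
  x = 3: [0↦6, 1↦6, 2↦0, 3↦10, 4↦3, 5↦1, 6↦4, 7↦1, 8↦3, 9↦10, 10↦0]  zeros at y ∈ {2, 10}
  x = 4: [0↦6, 1↦7, 2↦0, 3↦7, 4↦6, 5↦8, 6↦2, 7↦10, 8↦10, 9↦2, 10↦8]  zeros at y ∈ {2}
  x = 5: [0↦2, 1↦8, 2↦4, 3↦1, 4↦10, 5↦9, 6↦9, 7↦10, 8↦1, 9↦4, 10↦8]  zeros at y ∈ ∅
  x = 6: [0↦10, 1↦3, 2↦6, 3↦8, 4↦9, 5↦9, 6↦8, 7↦6, 8↦3, 9↦10, 10↦5]  zeros at y ∈ ∅
  x = 7: [0↦2, 1↦8, 2↦0, 3↦0, 4↦8, 5↦2, 6↦4, 7↦3, 8↦10, 9↦3, 10↦4]  zeros at y ∈ {2, 3}
  x = 8: [0↦5, 1↦6, 2↦2, 3↦4, 4↦1, 5↦4, 6↦2, 7↦6, 8↦5, 9↦10, 10↦10]  zeros at y ∈ ∅
  x = 9: [0↦2, 1↦2, 2↦6, 3↦3, 4↦4, 5↦9, 6↦7, 7↦9, 8↦4, 9↦3, 10↦6]  zeros at y ∈ ∅
  x = 10: [0↦9, 1↦1, 2↦6, 3↦2, 4↦0, 5↦0, 6↦2, 7↦6, 8↦1, 9↦9, 10↦8]  zeros at y ∈ {4, 5}
Collecting zeros: affine points = {(0, 9), (2, 1), (2, 7), (3, 2), (3, 10), (4, 2), (7, 2), (7, 3), (10, 4), (10, 5)}.
Total count |C(F_11)_aff| = 10.


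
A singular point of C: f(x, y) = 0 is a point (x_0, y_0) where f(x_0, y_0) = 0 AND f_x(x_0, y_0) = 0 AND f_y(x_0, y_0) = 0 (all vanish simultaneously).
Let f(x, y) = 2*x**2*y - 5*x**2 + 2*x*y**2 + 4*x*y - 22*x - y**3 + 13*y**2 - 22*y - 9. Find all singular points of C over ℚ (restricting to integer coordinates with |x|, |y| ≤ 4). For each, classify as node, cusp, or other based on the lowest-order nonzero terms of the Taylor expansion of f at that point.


Singular points: {(-3, 2)}; classification: node.

Compute partial derivatives:
  f_x = 4*x*y - 10*x + 2*y**2 + 4*y - 22.
  f_y = 2*x**2 + 4*x*y + 4*x - 3*y**2 + 26*y - 22.
Scan x_0 ∈ {−4, ..., 4}. For each x_0, f_y(x_0, y) is a polynomial in y; find its integer roots y ∈ {−4, ..., 4}, then test f_x and f at those candidates.
  x = -4: f_y(-4, y) = -3*y**2 + 10*y - 6; no integer root y with |y| ≤ 4.
  x = -3: f_y(-3, y) = -3*y**2 + 14*y - 16; vanishes at y ∈ {2}. (-3, 2): f_x = 0, f = 0 — SINGULAR.
  x = -2: f_y(-2, y) = -3*y**2 + 18*y - 22; no integer root y with |y| ≤ 4.
  x = -1: f_y(-1, y) = -3*y**2 + 22*y - 24; no integer root y with |y| ≤ 4.
  x = 0: f_y(0, y) = -3*y**2 + 26*y - 22; no integer root y with |y| ≤ 4.
  x = 1: f_y(1, y) = -3*y**2 + 30*y - 16; no integer root y with |y| ≤ 4.
  x = 2: f_y(2, y) = -3*y**2 + 34*y - 6; no integer root y with |y| ≤ 4.
  x = 3: f_y(3, y) = -3*y**2 + 38*y + 8; no integer root y with |y| ≤ 4.
  x = 4: f_y(4, y) = -3*y**2 + 42*y + 26; no integer root y with |y| ≤ 4.
Only singular point on the grid: (-3, 2).
Classify: substitute x = -3 + u, y = 2 + v and expand: f = 2*u**2*v - u**2 + 2*u*v**2 - v**3 + v**2.
No constant or linear terms (consistent with a singular point). Quadratic part: -u**2 + v**2. Cubic part: 2*u**2*v + 2*u*v**2 - v**3.
The quadratic part v**2 - u**2 = (v − u)(v + u) splits into two distinct linear factors, so there are two distinct tangent lines y − 2 = ±(x − -3) — this is a node (ordinary double point).
Classification: node.


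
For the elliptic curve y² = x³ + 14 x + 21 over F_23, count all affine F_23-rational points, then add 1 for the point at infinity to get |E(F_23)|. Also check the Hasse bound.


Affine points = {(1, 6), (1, 17), (4, 7), (4, 16), (5, 3), (5, 20), (7, 5), (7, 18), (8, 1), (8, 22), (9, 5), (9, 18), (12, 10), (12, 13), (13, 10), (13, 13), (15, 8), (15, 15), (19, 4), (19, 19), (21, 10), (21, 13), (22, 11), (22, 12)}; affine count = 24; |E(F_23)| = 25.

Discriminant check: Δ ∝ 4a³ + 27b² = 4·14³ + 27·21² = 4·2744 + 27·441 ≡ 21 (mod 23). Nonzero ⇒ E is nonsingular.
For each x ∈ F_23, compute rhs = x³ + 14·x + 21 mod 23, then count y ∈ F_23 with y² ≡ rhs.
  x = 0: rhs = 21, matching y values: none (0 points).
  x = 1: rhs = 13, matching y values: 6, 17 (2 points).
  x = 2: rhs = 11, matching y values: none (0 points).
  x = 3: rhs = 21, matching y values: none (0 points).
  x = 4: rhs = 3, matching y values: 7, 16 (2 points).
  x = 5: rhs = 9, matching y values: 3, 20 (2 points).
  x = 6: rhs = 22, matching y values: none (0 points).
  x = 7: rhs = 2, matching y values: 5, 18 (2 points).
  x = 8: rhs = 1, matching y values: 1, 22 (2 points).
  x = 9: rhs = 2, matching y values: 5, 18 (2 points).
  x = 10: rhs = 11, matching y values: none (0 points).
  x = 11: rhs = 11, matching y values: none (0 points).
  x = 12: rhs = 8, matching y values: 10, 13 (2 points).
  x = 13: rhs = 8, matching y values: 10, 13 (2 points).
  x = 14: rhs = 17, matching y values: none (0 points).
  x = 15: rhs = 18, matching y values: 8, 15 (2 points).
  x = 16: rhs = 17, matching y values: none (0 points).
  x = 17: rhs = 20, matching y values: none (0 points).
  x = 18: rhs = 10, matching y values: none (0 points).
  x = 19: rhs = 16, matching y values: 4, 19 (2 points).
  x = 20: rhs = 21, matching y values: none (0 points).
  x = 21: rhs = 8, matching y values: 10, 13 (2 points).
  x = 22: rhs = 6, matching y values: 11, 12 (2 points).
Total affine count: 24.
Full point count |E(F_23)| = 24 + 1 = 25.
Hasse bound: |25 − (23+1)| = |1| = 1 ≤ 2√23 ≈ 9.5917 ✓.


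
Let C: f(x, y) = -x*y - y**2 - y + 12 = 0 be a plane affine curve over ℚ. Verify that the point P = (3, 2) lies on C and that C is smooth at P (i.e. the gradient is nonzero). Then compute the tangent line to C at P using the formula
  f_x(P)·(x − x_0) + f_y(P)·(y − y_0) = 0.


Tangent line at P: -2*x - 8*y + 22 = 0.

Step 1: f(3, 2) = 0, so P lies on C.
Step 2: partial derivatives
  f_x(x, y) = -y, f_y(x, y) = -x - 2*y - 1.
  f_x(P) = -2, f_y(P) = -8 (gradient nonzero, so P is smooth).
Step 3: tangent line at P: -2·(x − 3) + -8·(y − 2) = 0.
Expanding: -2*x - 8*y + 22 = 0.


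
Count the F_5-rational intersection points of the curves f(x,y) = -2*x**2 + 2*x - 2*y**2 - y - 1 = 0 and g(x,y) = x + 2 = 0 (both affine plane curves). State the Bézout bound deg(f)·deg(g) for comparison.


Common zeros: ∅; count = 0; Bézout bound = 2.

deg(f) = 2, deg(g) = 1, so Bézout bound = 2.
Scan x ∈ F_5. For each x, list the y ∈ F_5 with f(x, y) ≡ 0 and those with g(x, y) ≡ 0 (mod 5); the common zeros in that column are the intersection.
  x = 0: f ≡ 0 at y ∈ ∅; g ≡ 0 at y ∈ ∅; common: ∅.
  x = 1: f ≡ 0 at y ∈ ∅; g ≡ 0 at y ∈ ∅; common: ∅.
  x = 2: f ≡ 0 at y ∈ {0, 2}; g ≡ 0 at y ∈ ∅; common: ∅.
  x = 3: f ≡ 0 at y ∈ ∅; g ≡ 0 at y ∈ {0, 1, 2, 3, 4}; common: ∅.
  x = 4: f ≡ 0 at y ∈ {0, 2}; g ≡ 0 at y ∈ ∅; common: ∅.
Collecting: common zeros = ∅, so the count is 0.
Comparison with the Bézout bound: 0 ≤ 2 = deg(f)·deg(g), as expected for curves with no common component (the affine F_5-count falls short of the bound because intersections may lie at infinity, over extension fields, or carry multiplicity).


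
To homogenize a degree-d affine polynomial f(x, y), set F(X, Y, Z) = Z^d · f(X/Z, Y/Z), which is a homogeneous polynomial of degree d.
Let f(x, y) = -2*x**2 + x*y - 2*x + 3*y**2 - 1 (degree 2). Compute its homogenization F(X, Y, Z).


F(X, Y, Z) = -2*X**2 + X*Y - 2*X*Z + 3*Y**2 - Z**2

deg(f) = 2.
Substitute x = X/Z, y = Y/Z into f, then multiply by Z^2.
  monomial -2·x^2·y^0 ↦ -2·X^2·Y^0·Z^0.
  monomial 1·x^1·y^1 ↦ 1·X^1·Y^1·Z^0.
  monomial -2·x^1·y^0 ↦ -2·X^1·Y^0·Z^1.
  monomial 3·x^0·y^2 ↦ 3·X^0·Y^2·Z^0.
  monomial -1·x^0·y^0 ↦ -1·X^0·Y^0·Z^2.
Collecting: F(X, Y, Z) = -2*X**2 + X*Y - 2*X*Z + 3*Y**2 - Z**2.


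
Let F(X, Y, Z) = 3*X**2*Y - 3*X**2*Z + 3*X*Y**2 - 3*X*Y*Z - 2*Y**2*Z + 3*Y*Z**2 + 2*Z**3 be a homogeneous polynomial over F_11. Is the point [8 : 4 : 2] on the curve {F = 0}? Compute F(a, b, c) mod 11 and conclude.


F(8,4,2) ≡ 4 (mod 11); P is NOT on the curve.

Evaluate F(8, 4, 2) term-by-term (mod 11).
  3*X**2*Y ↦ 3·64·4·1 = 768
  -3*X**2*Z ↦ -3·64·1·2 = -384
  3*X*Y**2 ↦ 3·8·16·1 = 384
  -3*X*Y*Z ↦ -3·8·4·2 = -192
  -2*Y**2*Z ↦ -2·1·16·2 = -64
  3*Y*Z**2 ↦ 3·1·4·4 = 48
  2*Z**3 ↦ 2·1·1·8 = 16
Sum: F(8, 4, 2) = (768) + (-384) + (384) + (-192) + (-64) + (48) + (16) = 576.
Reducing mod 11: 576 ≡ 4 (mod 11).
Since F(a, b, c) ≡ 4 ≠ 0 (mod 11), P does NOT lie on the curve.


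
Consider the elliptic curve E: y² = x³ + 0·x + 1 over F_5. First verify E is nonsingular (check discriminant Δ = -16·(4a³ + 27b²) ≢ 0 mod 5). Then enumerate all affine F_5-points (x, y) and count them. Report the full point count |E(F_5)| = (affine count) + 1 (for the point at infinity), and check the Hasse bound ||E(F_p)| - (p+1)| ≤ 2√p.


Affine points = {(0, 1), (0, 4), (2, 2), (2, 3), (4, 0)}; affine count = 5; |E(F_5)| = 6.

Discriminant check: Δ ∝ 4a³ + 27b² = 4·0³ + 27·1² = 4·0 + 27·1 ≡ 2 (mod 5). Nonzero ⇒ E is nonsingular.
For each x ∈ F_5, compute rhs = x³ + 0·x + 1 mod 5, then count y ∈ F_5 with y² ≡ rhs.
  x = 0: rhs = 1, matching y values: 1, 4 (2 points).
  x = 1: rhs = 2, matching y values: none (0 points).
  x = 2: rhs = 4, matching y values: 2, 3 (2 points).
  x = 3: rhs = 3, matching y values: none (0 points).
  x = 4: rhs = 0, matching y values: 0 (1 points).
Total affine count: 5.
Full point count |E(F_5)| = 5 + 1 = 6.
Hasse bound: |6 − (5+1)| = |0| = 0 ≤ 2√5 ≈ 4.4721 ✓.


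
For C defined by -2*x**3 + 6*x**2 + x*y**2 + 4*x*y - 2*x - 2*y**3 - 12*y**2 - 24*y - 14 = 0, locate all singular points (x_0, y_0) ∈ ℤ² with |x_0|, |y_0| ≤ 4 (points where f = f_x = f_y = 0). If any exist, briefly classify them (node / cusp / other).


Singular points: {(1, -2)}; classification: cusp.

Compute partial derivatives:
  f_x = -6*x**2 + 12*x + y**2 + 4*y - 2.
  f_y = 2*x*y + 4*x - 6*y**2 - 24*y - 24.
Scan x_0 ∈ {−4, ..., 4}. For each x_0, f_y(x_0, y) is a polynomial in y; find its integer roots y ∈ {−4, ..., 4}, then test f_x and f at those candidates.
  x = -4: f_y(-4, y) = -6*y**2 - 32*y - 40; vanishes at y ∈ {-2}. (-4, -2): f_x = -150 ≠ 0.
  x = -3: f_y(-3, y) = -6*y**2 - 30*y - 36; vanishes at y ∈ {-3, -2}. (-3, -3): f_x = -95 ≠ 0; (-3, -2): f_x = -96 ≠ 0.
  x = -2: f_y(-2, y) = -6*y**2 - 28*y - 32; vanishes at y ∈ {-2}. (-2, -2): f_x = -54 ≠ 0.
  x = -1: f_y(-1, y) = -6*y**2 - 26*y - 28; vanishes at y ∈ {-2}. (-1, -2): f_x = -24 ≠ 0.
  x = 0: f_y(0, y) = -6*y**2 - 24*y - 24; vanishes at y ∈ {-2}. (0, -2): f_x = -6 ≠ 0.
  x = 1: f_y(1, y) = -6*y**2 - 22*y - 20; vanishes at y ∈ {-2}. (1, -2): f_x = 0, f = 0 — SINGULAR.
  x = 2: f_y(2, y) = -6*y**2 - 20*y - 16; vanishes at y ∈ {-2}. (2, -2): f_x = -6 ≠ 0.
  x = 3: f_y(3, y) = -6*y**2 - 18*y - 12; vanishes at y ∈ {-2, -1}. (3, -2): f_x = -24 ≠ 0; (3, -1): f_x = -23 ≠ 0.
  x = 4: f_y(4, y) = -6*y**2 - 16*y - 8; vanishes at y ∈ {-2}. (4, -2): f_x = -54 ≠ 0.
Only singular point on the grid: (1, -2).
Classify: substitute x = 1 + u, y = -2 + v and expand: f = -2*u**3 + u*v**2 - 2*v**3 + v**2.
No constant or linear terms (consistent with a singular point). Quadratic part: v**2. Cubic part: -2*u**3 + u*v**2 - 2*v**3.
The quadratic part v**2 is a perfect square, so there is a single (double) tangent line v = 0, i.e. y = -2. Restricting the cubic part to that line (v = 0) leaves -2*u**3 ≠ 0, so f is not divisible by v and the branch is v² ≈ 2*u**3 to lowest order — this is a cusp.
Classification: cusp.


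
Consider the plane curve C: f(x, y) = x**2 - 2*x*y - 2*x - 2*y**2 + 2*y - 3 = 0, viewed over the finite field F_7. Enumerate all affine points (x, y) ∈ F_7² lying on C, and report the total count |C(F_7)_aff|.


Affine F_7-points: {(0, 2), (0, 6), (2, 1), (2, 5), (3, 0), (3, 5), (6, 0), (6, 2)}; count = 8.

For each of the 49 pairs (x, y) ∈ F_7², evaluate f(x, y) mod 7. Record the zeros.
  x = 0: [0↦4, 1↦4, 2↦0, 3↦6, 4↦1, 5↦6, 6↦0]  zeros at y ∈ {2, 6}
  x = 1: [0↦3, 1↦1, 2↦2, 3↦6, 4↦6, 5↦2, 6↦1]  zeros at y ∈ ∅
  x = 2: [0↦4, 1↦0, 2↦6, 3↦1, 4↦6, 5↦0, 6↦4]  zeros at y ∈ {1, 5}
  x = 3: [0↦0, 1↦1, 2↦5, 3↦5, 4↦1, 5↦0, 6↦2]  zeros at y ∈ {0, 5}
  x = 4: [0↦5, 1↦4, 2↦6, 3↦4, 4↦5, 5↦2, 6↦2]  zeros at y ∈ ∅
  x = 5: [0↦5, 1↦2, 2↦2, 3↦5, 4↦4, 5↦6, 6↦4]  zeros at y ∈ ∅
  x = 6: [0↦0, 1↦2, 2↦0, 3↦1, 4↦5, 5↦5, 6↦1]  zeros at y ∈ {0, 2}
Collecting zeros: affine points = {(0, 2), (0, 6), (2, 1), (2, 5), (3, 0), (3, 5), (6, 0), (6, 2)}.
Total count |C(F_7)_aff| = 8.


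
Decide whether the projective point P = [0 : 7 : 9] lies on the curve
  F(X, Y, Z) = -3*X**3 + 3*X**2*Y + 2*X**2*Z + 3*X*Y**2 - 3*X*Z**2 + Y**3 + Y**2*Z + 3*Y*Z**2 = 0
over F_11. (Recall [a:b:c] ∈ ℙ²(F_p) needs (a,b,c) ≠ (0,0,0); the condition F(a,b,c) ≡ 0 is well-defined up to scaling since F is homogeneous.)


F(0,7,9) ≡ 10 (mod 11); P is NOT on the curve.

Evaluate F(0, 7, 9) term-by-term (mod 11).
  -3*X**3 ↦ -3·0·1·1 = 0
  3*X**2*Y ↦ 3·0·7·1 = 0
  2*X**2*Z ↦ 2·0·1·9 = 0
  3*X*Y**2 ↦ 3·0·49·1 = 0
  -3*X*Z**2 ↦ -3·0·1·81 = 0
  Y**3 ↦ 1·1·343·1 = 343
  Y**2*Z ↦ 1·1·49·9 = 441
  3*Y*Z**2 ↦ 3·1·7·81 = 1701
Sum: F(0, 7, 9) = (0) + (0) + (0) + (0) + (0) + (343) + (441) + (1701) = 2485.
Reducing mod 11: 2485 ≡ 10 (mod 11).
Since F(a, b, c) ≡ 10 ≠ 0 (mod 11), P does NOT lie on the curve.


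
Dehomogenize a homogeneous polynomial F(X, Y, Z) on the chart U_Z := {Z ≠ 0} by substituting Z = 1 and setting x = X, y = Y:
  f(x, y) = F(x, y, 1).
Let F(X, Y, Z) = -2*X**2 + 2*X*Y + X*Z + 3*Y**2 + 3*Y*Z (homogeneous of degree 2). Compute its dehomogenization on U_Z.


f(x, y) = -2*x**2 + 2*x*y + x + 3*y**2 + 3*y

On U_Z we set Z = 1. Each monomial c·X^i·Y^j·Z^k in F becomes c·x^i·y^j·1^k = c·x^i·y^j.
Substituting Z = 1: F(X, Y, 1) = -2*x**2 + 2*x*y + x + 3*y**2 + 3*y.
Note: deg(f) ≤ deg(F) = 2; strict inequality happens when F is divisible by Z (lost terms).


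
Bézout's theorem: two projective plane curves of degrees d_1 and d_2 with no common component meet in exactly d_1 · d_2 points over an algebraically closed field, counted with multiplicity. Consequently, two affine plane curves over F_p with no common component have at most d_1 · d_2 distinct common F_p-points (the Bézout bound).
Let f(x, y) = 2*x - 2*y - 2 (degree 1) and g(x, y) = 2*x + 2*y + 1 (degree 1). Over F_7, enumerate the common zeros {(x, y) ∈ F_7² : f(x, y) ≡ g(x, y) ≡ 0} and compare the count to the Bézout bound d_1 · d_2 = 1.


Common zeros: {(2, 1)}; count = 1; Bézout bound = 1.

deg(f) = 1, deg(g) = 1, so Bézout bound = 1.
Scan x ∈ F_7. For each x, list the y ∈ F_7 with f(x, y) ≡ 0 and those with g(x, y) ≡ 0 (mod 7); the common zeros in that column are the intersection.
  x = 0: f ≡ 0 at y ∈ {6}; g ≡ 0 at y ∈ {3}; common: ∅.
  x = 1: f ≡ 0 at y ∈ {0}; g ≡ 0 at y ∈ {2}; common: ∅.
  x = 2: f ≡ 0 at y ∈ {1}; g ≡ 0 at y ∈ {1}; common: {1}.
  x = 3: f ≡ 0 at y ∈ {2}; g ≡ 0 at y ∈ {0}; common: ∅.
  x = 4: f ≡ 0 at y ∈ {3}; g ≡ 0 at y ∈ {6}; common: ∅.
  x = 5: f ≡ 0 at y ∈ {4}; g ≡ 0 at y ∈ {5}; common: ∅.
  x = 6: f ≡ 0 at y ∈ {5}; g ≡ 0 at y ∈ {4}; common: ∅.
Collecting: common zeros = {(2, 1)}, so the count is 1.
Comparison with the Bézout bound: 1 ≤ 1 = deg(f)·deg(g), as expected for curves with no common component (the bound is attained).


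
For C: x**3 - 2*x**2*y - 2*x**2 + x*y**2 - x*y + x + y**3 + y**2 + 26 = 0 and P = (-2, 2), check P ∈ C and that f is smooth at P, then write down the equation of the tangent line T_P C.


Tangent line at P: 39*x + 2*y + 74 = 0.

Step 1: f(-2, 2) = 0, so P lies on C.
Step 2: partial derivatives
  f_x(x, y) = 3*x**2 - 4*x*y - 4*x + y**2 - y + 1, f_y(x, y) = -2*x**2 + 2*x*y - x + 3*y**2 + 2*y.
  f_x(P) = 39, f_y(P) = 2 (gradient nonzero, so P is smooth).
Step 3: tangent line at P: 39·(x − -2) + 2·(y − 2) = 0.
Expanding: 39*x + 2*y + 74 = 0.


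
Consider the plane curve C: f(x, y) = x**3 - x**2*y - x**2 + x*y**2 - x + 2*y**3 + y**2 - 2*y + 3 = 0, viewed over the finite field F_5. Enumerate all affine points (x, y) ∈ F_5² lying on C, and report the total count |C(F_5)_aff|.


Affine F_5-points: {(0, 3), (1, 2), (1, 3), (1, 4), (2, 0), (3, 3)}; count = 6.

For each of the 25 pairs (x, y) ∈ F_5², evaluate f(x, y) mod 5. Record the zeros.
  x = 0: [0↦3, 1↦4, 2↦4, 3↦0, 4↦4]  zeros at y ∈ {3}
  x = 1: [0↦2, 1↦3, 2↦0, 3↦0, 4↦0]  zeros at y ∈ {2, 3, 4}
  x = 2: [0↦0, 1↦4, 2↦1, 3↦3, 4↦2]  zeros at y ∈ {0}
  x = 3: [0↦3, 1↦3, 2↦3, 3↦0, 4↦1]  zeros at y ∈ {3}
  x = 4: [0↦2, 1↦1, 2↦2, 3↦2, 4↦3]  zeros at y ∈ ∅
Collecting zeros: affine points = {(0, 3), (1, 2), (1, 3), (1, 4), (2, 0), (3, 3)}.
Total count |C(F_5)_aff| = 6.


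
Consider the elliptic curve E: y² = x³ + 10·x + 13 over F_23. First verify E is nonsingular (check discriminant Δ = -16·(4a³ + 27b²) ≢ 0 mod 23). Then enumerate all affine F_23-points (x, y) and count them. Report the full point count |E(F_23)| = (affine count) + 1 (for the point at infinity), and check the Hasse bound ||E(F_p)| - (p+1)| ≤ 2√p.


Affine points = {(0, 6), (0, 17), (1, 1), (1, 22), (2, 8), (2, 15), (3, 1), (3, 22), (4, 5), (4, 18), (5, 2), (5, 21), (6, 6), (6, 17), (7, 9), (7, 14), (9, 2), (9, 21), (10, 3), (10, 20), (17, 6), (17, 17), (19, 1), (19, 22), (20, 5), (20, 18), (21, 10), (21, 13), (22, 5), (22, 18)}; affine count = 30; |E(F_23)| = 31.

Discriminant check: Δ ∝ 4a³ + 27b² = 4·10³ + 27·13² = 4·1000 + 27·169 ≡ 7 (mod 23). Nonzero ⇒ E is nonsingular.
For each x ∈ F_23, compute rhs = x³ + 10·x + 13 mod 23, then count y ∈ F_23 with y² ≡ rhs.
  x = 0: rhs = 13, matching y values: 6, 17 (2 points).
  x = 1: rhs = 1, matching y values: 1, 22 (2 points).
  x = 2: rhs = 18, matching y values: 8, 15 (2 points).
  x = 3: rhs = 1, matching y values: 1, 22 (2 points).
  x = 4: rhs = 2, matching y values: 5, 18 (2 points).
  x = 5: rhs = 4, matching y values: 2, 21 (2 points).
  x = 6: rhs = 13, matching y values: 6, 17 (2 points).
  x = 7: rhs = 12, matching y values: 9, 14 (2 points).
  x = 8: rhs = 7, matching y values: none (0 points).
  x = 9: rhs = 4, matching y values: 2, 21 (2 points).
  x = 10: rhs = 9, matching y values: 3, 20 (2 points).
  x = 11: rhs = 5, matching y values: none (0 points).
  x = 12: rhs = 21, matching y values: none (0 points).
  x = 13: rhs = 17, matching y values: none (0 points).
  x = 14: rhs = 22, matching y values: none (0 points).
  x = 15: rhs = 19, matching y values: none (0 points).
  x = 16: rhs = 14, matching y values: none (0 points).
  x = 17: rhs = 13, matching y values: 6, 17 (2 points).
  x = 18: rhs = 22, matching y values: none (0 points).
  x = 19: rhs = 1, matching y values: 1, 22 (2 points).
  x = 20: rhs = 2, matching y values: 5, 18 (2 points).
  x = 21: rhs = 8, matching y values: 10, 13 (2 points).
  x = 22: rhs = 2, matching y values: 5, 18 (2 points).
Total affine count: 30.
Full point count |E(F_23)| = 30 + 1 = 31.
Hasse bound: |31 − (23+1)| = |7| = 7 ≤ 2√23 ≈ 9.5917 ✓.


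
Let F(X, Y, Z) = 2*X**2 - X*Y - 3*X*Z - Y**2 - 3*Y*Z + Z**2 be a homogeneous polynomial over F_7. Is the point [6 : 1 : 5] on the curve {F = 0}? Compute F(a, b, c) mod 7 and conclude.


F(6,1,5) ≡ 6 (mod 7); P is NOT on the curve.

Evaluate F(6, 1, 5) term-by-term (mod 7).
  2*X**2 ↦ 2·36·1·1 = 72
  -X*Y ↦ -1·6·1·1 = -6
  -3*X*Z ↦ -3·6·1·5 = -90
  -Y**2 ↦ -1·1·1·1 = -1
  -3*Y*Z ↦ -3·1·1·5 = -15
  Z**2 ↦ 1·1·1·25 = 25
Sum: F(6, 1, 5) = (72) + (-6) + (-90) + (-1) + (-15) + (25) = -15.
Reducing mod 7: -15 ≡ 6 (mod 7).
Since F(a, b, c) ≡ 6 ≠ 0 (mod 7), P does NOT lie on the curve.


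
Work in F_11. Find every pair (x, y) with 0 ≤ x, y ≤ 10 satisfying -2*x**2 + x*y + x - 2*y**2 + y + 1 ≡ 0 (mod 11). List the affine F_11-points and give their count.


Affine F_11-points: {(0, 1), (0, 5), (1, 0), (1, 1), (3, 5), (3, 8), (5, 0), (5, 3), (7, 7), (7, 8), (8, 3), (8, 7)}; count = 12.

For each of the 121 pairs (x, y) ∈ F_11², evaluate f(x, y) mod 11. Record the zeros.
  x = 0: [0↦1, 1↦0, 2↦6, 3↦8, 4↦6, 5↦0, 6↦1, 7↦9, 8↦2, 9↦2, 10↦9]  zeros at y ∈ {1, 5}
  x = 1: [0↦0, 1↦0, 2↦7, 3↦10, 4↦9, 5↦4, 6↦6, 7↦4, 8↦9, 9↦10, 10↦7]  zeros at y ∈ {0, 1}
  x = 2: [0↦6, 1↦7, 2↦4, 3↦8, 4↦8, 5↦4, 6↦7, 7↦6, 8↦1, 9↦3, 10↦1]  zeros at y ∈ ∅
  x = 3: [0↦8, 1↦10, 2↦8, 3↦2, 4↦3, 5↦0, 6↦4, 7↦4, 8↦0, 9↦3, 10↦2]  zeros at y ∈ {5, 8}
  x = 4: [0↦6, 1↦9, 2↦8, 3↦3, 4↦5, 5↦3, 6↦8, 7↦9, 8↦6, 9↦10, 10↦10]  zeros at y ∈ ∅
  x = 5: [0↦0, 1↦4, 2↦4, 3↦0, 4↦3, 5↦2, 6↦8, 7↦10, 8↦8, 9↦2, 10↦3]  zeros at y ∈ {0, 3}
  x = 6: [0↦1, 1↦6, 2↦7, 3↦4, 4↦8, 5↦8, 6↦4, 7↦7, 8↦6, 9↦1, 10↦3]  zeros at y ∈ ∅
  x = 7: [0↦9, 1↦4, 2↦6, 3↦4, 4↦9, 5↦10, 6↦7, 7↦0, 8↦0, 9↦7, 10↦10]  zeros at y ∈ {7, 8}
  x = 8: [0↦2, 1↦9, 2↦1, 3↦0, 4↦6, 5↦8, 6↦6, 7↦0, 8↦1, 9↦9, 10↦2]  zeros at y ∈ {3, 7}
  x = 9: [0↦2, 1↦10, 2↦3, 3↦3, 4↦10, 5↦2, 6↦1, 7↦7, 8↦9, 9↦7, 10↦1]  zeros at y ∈ ∅
  x = 10: [0↦9, 1↦7, 2↦1, 3↦2, 4↦10, 5↦3, 6↦3, 7↦10, 8↦2, 9↦1, 10↦7]  zeros at y ∈ ∅
Collecting zeros: affine points = {(0, 1), (0, 5), (1, 0), (1, 1), (3, 5), (3, 8), (5, 0), (5, 3), (7, 7), (7, 8), (8, 3), (8, 7)}.
Total count |C(F_11)_aff| = 12.


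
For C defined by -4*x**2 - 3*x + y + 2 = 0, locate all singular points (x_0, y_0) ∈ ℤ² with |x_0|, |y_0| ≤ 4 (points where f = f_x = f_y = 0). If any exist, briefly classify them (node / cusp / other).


No singular points in the scanned grid; C is smooth there.

Compute partial derivatives:
  f_x = -8*x - 3.
  f_y = 1.
f_y = 1 is a nonzero constant, so f_y never vanishes: no point (x, y) can satisfy f = f_x = f_y = 0. In particular no (x, y) ∈ {−4, ..., 4}² is singular; the curve is smooth.


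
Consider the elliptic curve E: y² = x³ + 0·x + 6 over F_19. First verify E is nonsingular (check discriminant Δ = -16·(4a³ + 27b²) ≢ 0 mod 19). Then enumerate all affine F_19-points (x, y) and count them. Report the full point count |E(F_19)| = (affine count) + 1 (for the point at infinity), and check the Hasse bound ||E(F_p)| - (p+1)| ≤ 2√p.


Affine points = {(0, 5), (0, 14), (1, 8), (1, 11), (5, 6), (5, 13), (7, 8), (7, 11), (8, 9), (8, 10), (11, 8), (11, 11), (12, 9), (12, 10), (16, 6), (16, 13), (17, 6), (17, 13), (18, 9), (18, 10)}; affine count = 20; |E(F_19)| = 21.

Discriminant check: Δ ∝ 4a³ + 27b² = 4·0³ + 27·6² = 4·0 + 27·36 ≡ 3 (mod 19). Nonzero ⇒ E is nonsingular.
For each x ∈ F_19, compute rhs = x³ + 0·x + 6 mod 19, then count y ∈ F_19 with y² ≡ rhs.
  x = 0: rhs = 6, matching y values: 5, 14 (2 points).
  x = 1: rhs = 7, matching y values: 8, 11 (2 points).
  x = 2: rhs = 14, matching y values: none (0 points).
  x = 3: rhs = 14, matching y values: none (0 points).
  x = 4: rhs = 13, matching y values: none (0 points).
  x = 5: rhs = 17, matching y values: 6, 13 (2 points).
  x = 6: rhs = 13, matching y values: none (0 points).
  x = 7: rhs = 7, matching y values: 8, 11 (2 points).
  x = 8: rhs = 5, matching y values: 9, 10 (2 points).
  x = 9: rhs = 13, matching y values: none (0 points).
  x = 10: rhs = 18, matching y values: none (0 points).
  x = 11: rhs = 7, matching y values: 8, 11 (2 points).
  x = 12: rhs = 5, matching y values: 9, 10 (2 points).
  x = 13: rhs = 18, matching y values: none (0 points).
  x = 14: rhs = 14, matching y values: none (0 points).
  x = 15: rhs = 18, matching y values: none (0 points).
  x = 16: rhs = 17, matching y values: 6, 13 (2 points).
  x = 17: rhs = 17, matching y values: 6, 13 (2 points).
  x = 18: rhs = 5, matching y values: 9, 10 (2 points).
Total affine count: 20.
Full point count |E(F_19)| = 20 + 1 = 21.
Hasse bound: |21 − (19+1)| = |1| = 1 ≤ 2√19 ≈ 8.7178 ✓.


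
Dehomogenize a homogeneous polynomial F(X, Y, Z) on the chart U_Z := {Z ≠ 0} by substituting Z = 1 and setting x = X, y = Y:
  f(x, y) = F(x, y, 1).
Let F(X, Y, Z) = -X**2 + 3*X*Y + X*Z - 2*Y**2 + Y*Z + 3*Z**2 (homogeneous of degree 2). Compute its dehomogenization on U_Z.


f(x, y) = -x**2 + 3*x*y + x - 2*y**2 + y + 3

On U_Z we set Z = 1. Each monomial c·X^i·Y^j·Z^k in F becomes c·x^i·y^j·1^k = c·x^i·y^j.
Substituting Z = 1: F(X, Y, 1) = -x**2 + 3*x*y + x - 2*y**2 + y + 3.
Note: deg(f) ≤ deg(F) = 2; strict inequality happens when F is divisible by Z (lost terms).


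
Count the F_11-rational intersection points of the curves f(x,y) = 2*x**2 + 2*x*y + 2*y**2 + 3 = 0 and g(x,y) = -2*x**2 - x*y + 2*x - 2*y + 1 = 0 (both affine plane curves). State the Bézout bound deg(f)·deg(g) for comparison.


Common zeros: {(9, 0), (9, 2)}; count = 2; Bézout bound = 4.

deg(f) = 2, deg(g) = 2, so Bézout bound = 4.
Scan x ∈ F_11. For each x, list the y ∈ F_11 with f(x, y) ≡ 0 and those with g(x, y) ≡ 0 (mod 11); the common zeros in that column are the intersection.
  x = 0: f ≡ 0 at y ∈ {2, 9}; g ≡ 0 at y ∈ {6}; common: ∅.
  x = 1: f ≡ 0 at y ∈ ∅; g ≡ 0 at y ∈ {4}; common: ∅.
  x = 2: f ≡ 0 at y ∈ {0, 9}; g ≡ 0 at y ∈ {2}; common: ∅.
  x = 3: f ≡ 0 at y ∈ {4}; g ≡ 0 at y ∈ {0}; common: ∅.
  x = 4: f ≡ 0 at y ∈ {3, 4}; g ≡ 0 at y ∈ {9}; common: ∅.
  x = 5: f ≡ 0 at y ∈ ∅; g ≡ 0 at y ∈ {7}; common: ∅.
  x = 6: f ≡ 0 at y ∈ ∅; g ≡ 0 at y ∈ {5}; common: ∅.
  x = 7: f ≡ 0 at y ∈ {7, 8}; g ≡ 0 at y ∈ {3}; common: ∅.
  x = 8: f ≡ 0 at y ∈ {7}; g ≡ 0 at y ∈ {1}; common: ∅.
  x = 9: f ≡ 0 at y ∈ {0, 2}; g ≡ 0 at y ∈ {0, 1, 2, 3, 4, 5, 6, 7, 8, 9, 10}; common: {0, 2}.
  x = 10: f ≡ 0 at y ∈ ∅; g ≡ 0 at y ∈ {8}; common: ∅.
Collecting: common zeros = {(9, 0), (9, 2)}, so the count is 2.
Comparison with the Bézout bound: 2 ≤ 4 = deg(f)·deg(g), as expected for curves with no common component (the affine F_11-count falls short of the bound because intersections may lie at infinity, over extension fields, or carry multiplicity).
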